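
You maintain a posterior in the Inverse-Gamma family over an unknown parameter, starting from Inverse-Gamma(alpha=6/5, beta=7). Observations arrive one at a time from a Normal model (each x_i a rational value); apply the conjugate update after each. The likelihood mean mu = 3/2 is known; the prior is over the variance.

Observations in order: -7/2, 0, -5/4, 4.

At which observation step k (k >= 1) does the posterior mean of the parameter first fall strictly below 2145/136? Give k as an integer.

obs 1: x=-7/2 → posterior Inverse-Gamma(17/10, 39/2)
obs 2: x=0 → posterior Inverse-Gamma(11/5, 165/8)
obs 3: x=-5/4 → posterior Inverse-Gamma(27/10, 781/32)
obs 4: x=4 → posterior Inverse-Gamma(16/5, 881/32)

k = 3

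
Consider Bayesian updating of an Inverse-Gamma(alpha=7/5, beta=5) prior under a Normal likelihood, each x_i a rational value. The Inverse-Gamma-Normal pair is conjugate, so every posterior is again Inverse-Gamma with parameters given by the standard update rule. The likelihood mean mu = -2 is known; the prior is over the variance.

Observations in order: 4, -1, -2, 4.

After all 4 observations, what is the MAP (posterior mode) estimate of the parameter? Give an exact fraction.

415/44

obs 1: x=4 → posterior Inverse-Gamma(19/10, 23)
obs 2: x=-1 → posterior Inverse-Gamma(12/5, 47/2)
obs 3: x=-2 → posterior Inverse-Gamma(29/10, 47/2)
obs 4: x=4 → posterior Inverse-Gamma(17/5, 83/2)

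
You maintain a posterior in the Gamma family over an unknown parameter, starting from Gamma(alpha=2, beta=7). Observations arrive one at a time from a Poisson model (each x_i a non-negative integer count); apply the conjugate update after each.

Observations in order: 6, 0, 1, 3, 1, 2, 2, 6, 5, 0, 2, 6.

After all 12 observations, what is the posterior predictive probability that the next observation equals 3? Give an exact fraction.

22866843213854799520568149966020378227828749471629/137438953472000000000000000000000000000000000000000

obs 1: x=6 → posterior Gamma(8, 8)
obs 2: x=0 → posterior Gamma(8, 9)
obs 3: x=1 → posterior Gamma(9, 10)
obs 4: x=3 → posterior Gamma(12, 11)
obs 5: x=1 → posterior Gamma(13, 12)
obs 6: x=2 → posterior Gamma(15, 13)
obs 7: x=2 → posterior Gamma(17, 14)
obs 8: x=6 → posterior Gamma(23, 15)
obs 9: x=5 → posterior Gamma(28, 16)
obs 10: x=0 → posterior Gamma(28, 17)
obs 11: x=2 → posterior Gamma(30, 18)
obs 12: x=6 → posterior Gamma(36, 19)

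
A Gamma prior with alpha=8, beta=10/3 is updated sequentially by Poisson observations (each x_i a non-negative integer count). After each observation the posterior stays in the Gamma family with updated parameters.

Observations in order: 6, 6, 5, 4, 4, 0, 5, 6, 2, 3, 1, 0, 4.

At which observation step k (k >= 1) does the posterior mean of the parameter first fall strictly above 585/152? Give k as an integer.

k = 3

obs 1: x=6 → posterior Gamma(14, 13/3)
obs 2: x=6 → posterior Gamma(20, 16/3)
obs 3: x=5 → posterior Gamma(25, 19/3)
obs 4: x=4 → posterior Gamma(29, 22/3)
obs 5: x=4 → posterior Gamma(33, 25/3)
obs 6: x=0 → posterior Gamma(33, 28/3)
obs 7: x=5 → posterior Gamma(38, 31/3)
obs 8: x=6 → posterior Gamma(44, 34/3)
obs 9: x=2 → posterior Gamma(46, 37/3)
obs 10: x=3 → posterior Gamma(49, 40/3)
obs 11: x=1 → posterior Gamma(50, 43/3)
obs 12: x=0 → posterior Gamma(50, 46/3)
obs 13: x=4 → posterior Gamma(54, 49/3)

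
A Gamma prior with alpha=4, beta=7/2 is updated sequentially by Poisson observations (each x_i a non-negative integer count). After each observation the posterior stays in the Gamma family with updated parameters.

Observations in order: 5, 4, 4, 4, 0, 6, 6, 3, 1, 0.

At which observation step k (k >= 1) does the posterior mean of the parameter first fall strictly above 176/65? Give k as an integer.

obs 1: x=5 → posterior Gamma(9, 9/2)
obs 2: x=4 → posterior Gamma(13, 11/2)
obs 3: x=4 → posterior Gamma(17, 13/2)
obs 4: x=4 → posterior Gamma(21, 15/2)
obs 5: x=0 → posterior Gamma(21, 17/2)
obs 6: x=6 → posterior Gamma(27, 19/2)
obs 7: x=6 → posterior Gamma(33, 21/2)
obs 8: x=3 → posterior Gamma(36, 23/2)
obs 9: x=1 → posterior Gamma(37, 25/2)
obs 10: x=0 → posterior Gamma(37, 27/2)

k = 4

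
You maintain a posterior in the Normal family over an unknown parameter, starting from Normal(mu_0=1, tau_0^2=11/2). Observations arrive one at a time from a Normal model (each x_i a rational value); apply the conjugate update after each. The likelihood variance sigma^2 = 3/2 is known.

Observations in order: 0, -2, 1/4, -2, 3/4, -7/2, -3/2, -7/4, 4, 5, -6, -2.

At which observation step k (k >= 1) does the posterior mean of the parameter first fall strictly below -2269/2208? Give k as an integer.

obs 1: x=0 → posterior Normal(3/14, 33/28)
obs 2: x=-2 → posterior Normal(-19/25, 33/50)
obs 3: x=1/4 → posterior Normal(-65/144, 11/24)
obs 4: x=-2 → posterior Normal(-153/188, 33/94)
obs 5: x=3/4 → posterior Normal(-15/29, 33/116)
obs 6: x=-7/2 → posterior Normal(-137/138, 11/46)
obs 7: x=-3/2 → posterior Normal(-17/16, 33/160)
obs 8: x=-7/4 → posterior Normal(-417/364, 33/182)
obs 9: x=4 → posterior Normal(-241/408, 11/68)
obs 10: x=5 → posterior Normal(-21/452, 33/226)
obs 11: x=-6 → posterior Normal(-285/496, 33/248)
obs 12: x=-2 → posterior Normal(-373/540, 11/90)

k = 7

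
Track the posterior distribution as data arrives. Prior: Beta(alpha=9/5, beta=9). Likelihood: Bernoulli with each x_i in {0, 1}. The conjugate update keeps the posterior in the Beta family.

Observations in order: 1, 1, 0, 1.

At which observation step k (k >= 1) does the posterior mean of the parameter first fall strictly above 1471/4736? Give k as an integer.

obs 1: x=1 → posterior Beta(14/5, 9)
obs 2: x=1 → posterior Beta(19/5, 9)
obs 3: x=0 → posterior Beta(19/5, 10)
obs 4: x=1 → posterior Beta(24/5, 10)

k = 4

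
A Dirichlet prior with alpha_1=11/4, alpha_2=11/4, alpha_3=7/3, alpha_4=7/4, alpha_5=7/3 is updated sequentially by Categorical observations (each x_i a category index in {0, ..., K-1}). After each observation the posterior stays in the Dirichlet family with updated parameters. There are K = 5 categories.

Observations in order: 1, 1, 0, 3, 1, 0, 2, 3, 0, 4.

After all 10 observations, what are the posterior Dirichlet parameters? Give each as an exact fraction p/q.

alpha_1=23/4, alpha_2=23/4, alpha_3=10/3, alpha_4=15/4, alpha_5=10/3

obs 1: x=1 → posterior Dirichlet(11/4, 15/4, 7/3, 7/4, 7/3)
obs 2: x=1 → posterior Dirichlet(11/4, 19/4, 7/3, 7/4, 7/3)
obs 3: x=0 → posterior Dirichlet(15/4, 19/4, 7/3, 7/4, 7/3)
obs 4: x=3 → posterior Dirichlet(15/4, 19/4, 7/3, 11/4, 7/3)
obs 5: x=1 → posterior Dirichlet(15/4, 23/4, 7/3, 11/4, 7/3)
obs 6: x=0 → posterior Dirichlet(19/4, 23/4, 7/3, 11/4, 7/3)
obs 7: x=2 → posterior Dirichlet(19/4, 23/4, 10/3, 11/4, 7/3)
obs 8: x=3 → posterior Dirichlet(19/4, 23/4, 10/3, 15/4, 7/3)
obs 9: x=0 → posterior Dirichlet(23/4, 23/4, 10/3, 15/4, 7/3)
obs 10: x=4 → posterior Dirichlet(23/4, 23/4, 10/3, 15/4, 10/3)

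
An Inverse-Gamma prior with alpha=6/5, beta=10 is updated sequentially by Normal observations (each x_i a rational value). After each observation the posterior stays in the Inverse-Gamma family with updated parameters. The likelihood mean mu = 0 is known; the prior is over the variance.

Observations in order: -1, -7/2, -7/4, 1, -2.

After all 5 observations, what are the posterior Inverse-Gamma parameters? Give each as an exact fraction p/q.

alpha=37/10, beta=661/32

obs 1: x=-1 → posterior Inverse-Gamma(17/10, 21/2)
obs 2: x=-7/2 → posterior Inverse-Gamma(11/5, 133/8)
obs 3: x=-7/4 → posterior Inverse-Gamma(27/10, 581/32)
obs 4: x=1 → posterior Inverse-Gamma(16/5, 597/32)
obs 5: x=-2 → posterior Inverse-Gamma(37/10, 661/32)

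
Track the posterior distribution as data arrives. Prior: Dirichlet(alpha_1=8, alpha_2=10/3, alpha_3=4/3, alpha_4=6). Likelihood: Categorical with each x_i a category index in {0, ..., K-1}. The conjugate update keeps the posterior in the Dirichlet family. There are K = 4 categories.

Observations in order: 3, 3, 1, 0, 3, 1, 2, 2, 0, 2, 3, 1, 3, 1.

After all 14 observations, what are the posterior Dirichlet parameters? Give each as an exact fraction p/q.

obs 1: x=3 → posterior Dirichlet(8, 10/3, 4/3, 7)
obs 2: x=3 → posterior Dirichlet(8, 10/3, 4/3, 8)
obs 3: x=1 → posterior Dirichlet(8, 13/3, 4/3, 8)
obs 4: x=0 → posterior Dirichlet(9, 13/3, 4/3, 8)
obs 5: x=3 → posterior Dirichlet(9, 13/3, 4/3, 9)
obs 6: x=1 → posterior Dirichlet(9, 16/3, 4/3, 9)
obs 7: x=2 → posterior Dirichlet(9, 16/3, 7/3, 9)
obs 8: x=2 → posterior Dirichlet(9, 16/3, 10/3, 9)
obs 9: x=0 → posterior Dirichlet(10, 16/3, 10/3, 9)
obs 10: x=2 → posterior Dirichlet(10, 16/3, 13/3, 9)
obs 11: x=3 → posterior Dirichlet(10, 16/3, 13/3, 10)
obs 12: x=1 → posterior Dirichlet(10, 19/3, 13/3, 10)
obs 13: x=3 → posterior Dirichlet(10, 19/3, 13/3, 11)
obs 14: x=1 → posterior Dirichlet(10, 22/3, 13/3, 11)

alpha_1=10, alpha_2=22/3, alpha_3=13/3, alpha_4=11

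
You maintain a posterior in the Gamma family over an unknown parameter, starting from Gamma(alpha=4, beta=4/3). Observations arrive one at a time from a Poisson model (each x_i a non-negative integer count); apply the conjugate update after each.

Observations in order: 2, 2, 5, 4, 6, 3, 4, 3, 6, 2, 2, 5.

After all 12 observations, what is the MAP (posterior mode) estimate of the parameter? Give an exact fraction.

obs 1: x=2 → posterior Gamma(6, 7/3)
obs 2: x=2 → posterior Gamma(8, 10/3)
obs 3: x=5 → posterior Gamma(13, 13/3)
obs 4: x=4 → posterior Gamma(17, 16/3)
obs 5: x=6 → posterior Gamma(23, 19/3)
obs 6: x=3 → posterior Gamma(26, 22/3)
obs 7: x=4 → posterior Gamma(30, 25/3)
obs 8: x=3 → posterior Gamma(33, 28/3)
obs 9: x=6 → posterior Gamma(39, 31/3)
obs 10: x=2 → posterior Gamma(41, 34/3)
obs 11: x=2 → posterior Gamma(43, 37/3)
obs 12: x=5 → posterior Gamma(48, 40/3)

141/40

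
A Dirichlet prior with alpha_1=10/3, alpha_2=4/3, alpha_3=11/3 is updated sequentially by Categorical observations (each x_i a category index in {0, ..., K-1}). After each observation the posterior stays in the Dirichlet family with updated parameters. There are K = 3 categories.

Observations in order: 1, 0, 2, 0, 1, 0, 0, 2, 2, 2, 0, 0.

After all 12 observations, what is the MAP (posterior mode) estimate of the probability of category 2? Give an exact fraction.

obs 1: x=1 → posterior Dirichlet(10/3, 7/3, 11/3)
obs 2: x=0 → posterior Dirichlet(13/3, 7/3, 11/3)
obs 3: x=2 → posterior Dirichlet(13/3, 7/3, 14/3)
obs 4: x=0 → posterior Dirichlet(16/3, 7/3, 14/3)
obs 5: x=1 → posterior Dirichlet(16/3, 10/3, 14/3)
obs 6: x=0 → posterior Dirichlet(19/3, 10/3, 14/3)
obs 7: x=0 → posterior Dirichlet(22/3, 10/3, 14/3)
obs 8: x=2 → posterior Dirichlet(22/3, 10/3, 17/3)
obs 9: x=2 → posterior Dirichlet(22/3, 10/3, 20/3)
obs 10: x=2 → posterior Dirichlet(22/3, 10/3, 23/3)
obs 11: x=0 → posterior Dirichlet(25/3, 10/3, 23/3)
obs 12: x=0 → posterior Dirichlet(28/3, 10/3, 23/3)

5/13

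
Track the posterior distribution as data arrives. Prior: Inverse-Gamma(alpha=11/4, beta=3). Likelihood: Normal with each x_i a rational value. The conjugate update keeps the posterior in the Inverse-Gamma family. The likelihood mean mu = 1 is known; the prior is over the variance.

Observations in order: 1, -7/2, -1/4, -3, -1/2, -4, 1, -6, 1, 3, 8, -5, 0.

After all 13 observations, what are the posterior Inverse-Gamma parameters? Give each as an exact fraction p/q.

obs 1: x=1 → posterior Inverse-Gamma(13/4, 3)
obs 2: x=-7/2 → posterior Inverse-Gamma(15/4, 105/8)
obs 3: x=-1/4 → posterior Inverse-Gamma(17/4, 445/32)
obs 4: x=-3 → posterior Inverse-Gamma(19/4, 701/32)
obs 5: x=-1/2 → posterior Inverse-Gamma(21/4, 737/32)
obs 6: x=-4 → posterior Inverse-Gamma(23/4, 1137/32)
obs 7: x=1 → posterior Inverse-Gamma(25/4, 1137/32)
obs 8: x=-6 → posterior Inverse-Gamma(27/4, 1921/32)
obs 9: x=1 → posterior Inverse-Gamma(29/4, 1921/32)
obs 10: x=3 → posterior Inverse-Gamma(31/4, 1985/32)
obs 11: x=8 → posterior Inverse-Gamma(33/4, 2769/32)
obs 12: x=-5 → posterior Inverse-Gamma(35/4, 3345/32)
obs 13: x=0 → posterior Inverse-Gamma(37/4, 3361/32)

alpha=37/4, beta=3361/32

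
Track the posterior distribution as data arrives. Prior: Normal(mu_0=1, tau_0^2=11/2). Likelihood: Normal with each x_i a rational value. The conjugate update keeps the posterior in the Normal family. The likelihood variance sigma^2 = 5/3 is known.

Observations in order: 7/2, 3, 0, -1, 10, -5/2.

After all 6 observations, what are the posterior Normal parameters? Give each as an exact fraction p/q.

obs 1: x=7/2 → posterior Normal(251/86, 55/43)
obs 2: x=3 → posterior Normal(449/152, 55/76)
obs 3: x=0 → posterior Normal(449/218, 55/109)
obs 4: x=-1 → posterior Normal(383/284, 55/142)
obs 5: x=10 → posterior Normal(149/50, 11/35)
obs 6: x=-5/2 → posterior Normal(439/208, 55/208)

mu_0=439/208, tau_0^2=55/208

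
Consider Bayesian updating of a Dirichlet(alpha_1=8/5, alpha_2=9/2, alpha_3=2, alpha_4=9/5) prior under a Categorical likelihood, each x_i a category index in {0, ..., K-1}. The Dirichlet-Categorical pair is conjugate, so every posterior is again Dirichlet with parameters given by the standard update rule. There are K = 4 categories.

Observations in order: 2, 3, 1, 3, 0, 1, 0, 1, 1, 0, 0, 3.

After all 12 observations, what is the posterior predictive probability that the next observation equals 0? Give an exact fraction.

56/219

obs 1: x=2 → posterior Dirichlet(8/5, 9/2, 3, 9/5)
obs 2: x=3 → posterior Dirichlet(8/5, 9/2, 3, 14/5)
obs 3: x=1 → posterior Dirichlet(8/5, 11/2, 3, 14/5)
obs 4: x=3 → posterior Dirichlet(8/5, 11/2, 3, 19/5)
obs 5: x=0 → posterior Dirichlet(13/5, 11/2, 3, 19/5)
obs 6: x=1 → posterior Dirichlet(13/5, 13/2, 3, 19/5)
obs 7: x=0 → posterior Dirichlet(18/5, 13/2, 3, 19/5)
obs 8: x=1 → posterior Dirichlet(18/5, 15/2, 3, 19/5)
obs 9: x=1 → posterior Dirichlet(18/5, 17/2, 3, 19/5)
obs 10: x=0 → posterior Dirichlet(23/5, 17/2, 3, 19/5)
obs 11: x=0 → posterior Dirichlet(28/5, 17/2, 3, 19/5)
obs 12: x=3 → posterior Dirichlet(28/5, 17/2, 3, 24/5)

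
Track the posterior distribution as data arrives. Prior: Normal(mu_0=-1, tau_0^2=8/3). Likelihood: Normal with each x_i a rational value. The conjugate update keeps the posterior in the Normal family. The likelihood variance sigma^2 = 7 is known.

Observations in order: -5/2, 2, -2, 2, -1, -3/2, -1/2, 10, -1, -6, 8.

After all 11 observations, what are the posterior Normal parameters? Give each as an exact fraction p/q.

obs 1: x=-5/2 → posterior Normal(-41/29, 56/29)
obs 2: x=2 → posterior Normal(-25/37, 56/37)
obs 3: x=-2 → posterior Normal(-41/45, 56/45)
obs 4: x=2 → posterior Normal(-25/53, 56/53)
obs 5: x=-1 → posterior Normal(-33/61, 56/61)
obs 6: x=-3/2 → posterior Normal(-15/23, 56/69)
obs 7: x=-1/2 → posterior Normal(-7/11, 8/11)
obs 8: x=10 → posterior Normal(31/85, 56/85)
obs 9: x=-1 → posterior Normal(23/93, 56/93)
obs 10: x=-6 → posterior Normal(-25/101, 56/101)
obs 11: x=8 → posterior Normal(39/109, 56/109)

mu_0=39/109, tau_0^2=56/109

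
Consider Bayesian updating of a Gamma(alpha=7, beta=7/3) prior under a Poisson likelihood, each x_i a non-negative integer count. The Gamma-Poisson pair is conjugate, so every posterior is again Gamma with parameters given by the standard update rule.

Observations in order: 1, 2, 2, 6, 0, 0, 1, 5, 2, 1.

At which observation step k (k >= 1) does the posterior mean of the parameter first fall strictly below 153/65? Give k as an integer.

obs 1: x=1 → posterior Gamma(8, 10/3)
obs 2: x=2 → posterior Gamma(10, 13/3)
obs 3: x=2 → posterior Gamma(12, 16/3)
obs 4: x=6 → posterior Gamma(18, 19/3)
obs 5: x=0 → posterior Gamma(18, 22/3)
obs 6: x=0 → posterior Gamma(18, 25/3)
obs 7: x=1 → posterior Gamma(19, 28/3)
obs 8: x=5 → posterior Gamma(24, 31/3)
obs 9: x=2 → posterior Gamma(26, 34/3)
obs 10: x=1 → posterior Gamma(27, 37/3)

k = 2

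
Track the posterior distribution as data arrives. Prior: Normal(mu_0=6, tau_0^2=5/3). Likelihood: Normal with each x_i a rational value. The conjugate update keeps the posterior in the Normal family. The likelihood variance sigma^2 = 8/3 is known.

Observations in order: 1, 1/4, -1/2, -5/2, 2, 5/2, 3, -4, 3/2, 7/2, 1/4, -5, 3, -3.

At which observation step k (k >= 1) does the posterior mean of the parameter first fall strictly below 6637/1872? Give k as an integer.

obs 1: x=1 → posterior Normal(53/13, 40/39)
obs 2: x=1/4 → posterior Normal(217/72, 20/27)
obs 3: x=-1/2 → posterior Normal(9/4, 40/69)
obs 4: x=-5/2 → posterior Normal(157/112, 10/21)
obs 5: x=2 → posterior Normal(197/132, 40/99)
obs 6: x=5/2 → posterior Normal(13/8, 20/57)
obs 7: x=3 → posterior Normal(307/172, 40/129)
obs 8: x=-4 → posterior Normal(227/192, 5/18)
obs 9: x=3/2 → posterior Normal(257/212, 40/159)
obs 10: x=7/2 → posterior Normal(327/232, 20/87)
obs 11: x=1/4 → posterior Normal(83/63, 40/189)
obs 12: x=-5 → posterior Normal(29/34, 10/51)
obs 13: x=3 → posterior Normal(1, 40/219)
obs 14: x=-3 → posterior Normal(29/39, 20/117)

k = 2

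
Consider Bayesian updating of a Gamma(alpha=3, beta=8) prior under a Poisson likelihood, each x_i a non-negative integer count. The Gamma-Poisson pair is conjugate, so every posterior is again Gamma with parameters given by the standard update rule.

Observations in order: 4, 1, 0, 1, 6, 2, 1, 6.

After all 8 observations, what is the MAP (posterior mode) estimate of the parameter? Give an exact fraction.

obs 1: x=4 → posterior Gamma(7, 9)
obs 2: x=1 → posterior Gamma(8, 10)
obs 3: x=0 → posterior Gamma(8, 11)
obs 4: x=1 → posterior Gamma(9, 12)
obs 5: x=6 → posterior Gamma(15, 13)
obs 6: x=2 → posterior Gamma(17, 14)
obs 7: x=1 → posterior Gamma(18, 15)
obs 8: x=6 → posterior Gamma(24, 16)

23/16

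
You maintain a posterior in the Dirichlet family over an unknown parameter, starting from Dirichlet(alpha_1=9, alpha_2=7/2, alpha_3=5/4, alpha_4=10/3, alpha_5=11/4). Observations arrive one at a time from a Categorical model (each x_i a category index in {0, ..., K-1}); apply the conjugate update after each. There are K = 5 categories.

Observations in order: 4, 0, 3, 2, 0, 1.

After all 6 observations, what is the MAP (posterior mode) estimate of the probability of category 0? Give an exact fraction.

obs 1: x=4 → posterior Dirichlet(9, 7/2, 5/4, 10/3, 15/4)
obs 2: x=0 → posterior Dirichlet(10, 7/2, 5/4, 10/3, 15/4)
obs 3: x=3 → posterior Dirichlet(10, 7/2, 5/4, 13/3, 15/4)
obs 4: x=2 → posterior Dirichlet(10, 7/2, 9/4, 13/3, 15/4)
obs 5: x=0 → posterior Dirichlet(11, 7/2, 9/4, 13/3, 15/4)
obs 6: x=1 → posterior Dirichlet(11, 9/2, 9/4, 13/3, 15/4)

12/25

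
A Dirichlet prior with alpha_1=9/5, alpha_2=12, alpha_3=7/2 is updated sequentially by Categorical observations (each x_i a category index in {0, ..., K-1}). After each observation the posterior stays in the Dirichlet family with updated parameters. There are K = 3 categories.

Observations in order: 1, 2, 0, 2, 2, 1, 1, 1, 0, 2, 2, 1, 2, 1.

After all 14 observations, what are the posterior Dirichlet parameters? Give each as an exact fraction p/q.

obs 1: x=1 → posterior Dirichlet(9/5, 13, 7/2)
obs 2: x=2 → posterior Dirichlet(9/5, 13, 9/2)
obs 3: x=0 → posterior Dirichlet(14/5, 13, 9/2)
obs 4: x=2 → posterior Dirichlet(14/5, 13, 11/2)
obs 5: x=2 → posterior Dirichlet(14/5, 13, 13/2)
obs 6: x=1 → posterior Dirichlet(14/5, 14, 13/2)
obs 7: x=1 → posterior Dirichlet(14/5, 15, 13/2)
obs 8: x=1 → posterior Dirichlet(14/5, 16, 13/2)
obs 9: x=0 → posterior Dirichlet(19/5, 16, 13/2)
obs 10: x=2 → posterior Dirichlet(19/5, 16, 15/2)
obs 11: x=2 → posterior Dirichlet(19/5, 16, 17/2)
obs 12: x=1 → posterior Dirichlet(19/5, 17, 17/2)
obs 13: x=2 → posterior Dirichlet(19/5, 17, 19/2)
obs 14: x=1 → posterior Dirichlet(19/5, 18, 19/2)

alpha_1=19/5, alpha_2=18, alpha_3=19/2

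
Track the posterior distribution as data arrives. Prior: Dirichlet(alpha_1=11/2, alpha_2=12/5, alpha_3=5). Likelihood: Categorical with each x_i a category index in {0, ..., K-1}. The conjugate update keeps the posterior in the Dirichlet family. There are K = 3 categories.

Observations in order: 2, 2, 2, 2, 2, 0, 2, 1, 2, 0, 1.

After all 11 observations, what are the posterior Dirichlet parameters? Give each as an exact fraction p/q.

alpha_1=15/2, alpha_2=22/5, alpha_3=12

obs 1: x=2 → posterior Dirichlet(11/2, 12/5, 6)
obs 2: x=2 → posterior Dirichlet(11/2, 12/5, 7)
obs 3: x=2 → posterior Dirichlet(11/2, 12/5, 8)
obs 4: x=2 → posterior Dirichlet(11/2, 12/5, 9)
obs 5: x=2 → posterior Dirichlet(11/2, 12/5, 10)
obs 6: x=0 → posterior Dirichlet(13/2, 12/5, 10)
obs 7: x=2 → posterior Dirichlet(13/2, 12/5, 11)
obs 8: x=1 → posterior Dirichlet(13/2, 17/5, 11)
obs 9: x=2 → posterior Dirichlet(13/2, 17/5, 12)
obs 10: x=0 → posterior Dirichlet(15/2, 17/5, 12)
obs 11: x=1 → posterior Dirichlet(15/2, 22/5, 12)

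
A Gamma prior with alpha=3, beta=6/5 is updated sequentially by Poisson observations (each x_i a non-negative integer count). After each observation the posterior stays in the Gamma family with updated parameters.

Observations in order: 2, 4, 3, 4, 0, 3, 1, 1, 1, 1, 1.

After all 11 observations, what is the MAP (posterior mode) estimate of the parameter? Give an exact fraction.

obs 1: x=2 → posterior Gamma(5, 11/5)
obs 2: x=4 → posterior Gamma(9, 16/5)
obs 3: x=3 → posterior Gamma(12, 21/5)
obs 4: x=4 → posterior Gamma(16, 26/5)
obs 5: x=0 → posterior Gamma(16, 31/5)
obs 6: x=3 → posterior Gamma(19, 36/5)
obs 7: x=1 → posterior Gamma(20, 41/5)
obs 8: x=1 → posterior Gamma(21, 46/5)
obs 9: x=1 → posterior Gamma(22, 51/5)
obs 10: x=1 → posterior Gamma(23, 56/5)
obs 11: x=1 → posterior Gamma(24, 61/5)

115/61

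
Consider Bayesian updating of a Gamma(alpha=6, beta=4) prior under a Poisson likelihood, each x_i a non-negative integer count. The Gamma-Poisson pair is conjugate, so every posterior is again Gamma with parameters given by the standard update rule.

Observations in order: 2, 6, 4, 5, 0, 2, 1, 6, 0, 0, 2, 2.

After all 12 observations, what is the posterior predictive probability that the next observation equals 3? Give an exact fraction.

obs 1: x=2 → posterior Gamma(8, 5)
obs 2: x=6 → posterior Gamma(14, 6)
obs 3: x=4 → posterior Gamma(18, 7)
obs 4: x=5 → posterior Gamma(23, 8)
obs 5: x=0 → posterior Gamma(23, 9)
obs 6: x=2 → posterior Gamma(25, 10)
obs 7: x=1 → posterior Gamma(26, 11)
obs 8: x=6 → posterior Gamma(32, 12)
obs 9: x=0 → posterior Gamma(32, 13)
obs 10: x=0 → posterior Gamma(32, 14)
obs 11: x=2 → posterior Gamma(34, 15)
obs 12: x=2 → posterior Gamma(36, 16)

188129086494804336821995319348061577664450789376/971645701575323882519635342913622589939807491953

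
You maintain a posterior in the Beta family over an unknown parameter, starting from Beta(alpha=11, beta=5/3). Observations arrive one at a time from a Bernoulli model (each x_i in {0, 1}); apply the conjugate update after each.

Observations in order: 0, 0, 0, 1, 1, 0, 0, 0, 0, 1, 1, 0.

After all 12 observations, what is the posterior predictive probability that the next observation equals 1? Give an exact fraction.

obs 1: x=0 → posterior Beta(11, 8/3)
obs 2: x=0 → posterior Beta(11, 11/3)
obs 3: x=0 → posterior Beta(11, 14/3)
obs 4: x=1 → posterior Beta(12, 14/3)
obs 5: x=1 → posterior Beta(13, 14/3)
obs 6: x=0 → posterior Beta(13, 17/3)
obs 7: x=0 → posterior Beta(13, 20/3)
obs 8: x=0 → posterior Beta(13, 23/3)
obs 9: x=0 → posterior Beta(13, 26/3)
obs 10: x=1 → posterior Beta(14, 26/3)
obs 11: x=1 → posterior Beta(15, 26/3)
obs 12: x=0 → posterior Beta(15, 29/3)

45/74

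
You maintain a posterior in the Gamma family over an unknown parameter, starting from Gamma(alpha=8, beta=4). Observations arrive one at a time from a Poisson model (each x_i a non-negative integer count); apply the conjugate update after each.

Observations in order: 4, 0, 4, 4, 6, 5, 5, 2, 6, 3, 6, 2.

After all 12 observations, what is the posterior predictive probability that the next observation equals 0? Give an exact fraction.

obs 1: x=4 → posterior Gamma(12, 5)
obs 2: x=0 → posterior Gamma(12, 6)
obs 3: x=4 → posterior Gamma(16, 7)
obs 4: x=4 → posterior Gamma(20, 8)
obs 5: x=6 → posterior Gamma(26, 9)
obs 6: x=5 → posterior Gamma(31, 10)
obs 7: x=5 → posterior Gamma(36, 11)
obs 8: x=2 → posterior Gamma(38, 12)
obs 9: x=6 → posterior Gamma(44, 13)
obs 10: x=3 → posterior Gamma(47, 14)
obs 11: x=6 → posterior Gamma(53, 15)
obs 12: x=2 → posterior Gamma(55, 16)

1684996666696914987166688442938726917102321526408785780068975640576/47281437919523785105637649421170102074198138677247896785466116833393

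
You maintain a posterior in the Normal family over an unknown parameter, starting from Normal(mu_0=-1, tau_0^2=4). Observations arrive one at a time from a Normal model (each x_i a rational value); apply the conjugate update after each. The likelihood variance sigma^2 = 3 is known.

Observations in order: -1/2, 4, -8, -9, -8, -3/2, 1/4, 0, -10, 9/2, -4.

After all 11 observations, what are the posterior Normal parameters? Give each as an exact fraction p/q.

mu_0=-132/47, tau_0^2=12/47

obs 1: x=-1/2 → posterior Normal(-5/7, 12/7)
obs 2: x=4 → posterior Normal(1, 12/11)
obs 3: x=-8 → posterior Normal(-7/5, 4/5)
obs 4: x=-9 → posterior Normal(-3, 12/19)
obs 5: x=-8 → posterior Normal(-89/23, 12/23)
obs 6: x=-3/2 → posterior Normal(-95/27, 4/9)
obs 7: x=1/4 → posterior Normal(-94/31, 12/31)
obs 8: x=0 → posterior Normal(-94/35, 12/35)
obs 9: x=-10 → posterior Normal(-134/39, 4/13)
obs 10: x=9/2 → posterior Normal(-116/43, 12/43)
obs 11: x=-4 → posterior Normal(-132/47, 12/47)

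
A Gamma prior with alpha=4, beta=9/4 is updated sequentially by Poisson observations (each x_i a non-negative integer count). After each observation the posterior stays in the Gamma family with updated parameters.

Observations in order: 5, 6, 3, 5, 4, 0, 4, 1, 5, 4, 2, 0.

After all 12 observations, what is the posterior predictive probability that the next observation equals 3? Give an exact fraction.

obs 1: x=5 → posterior Gamma(9, 13/4)
obs 2: x=6 → posterior Gamma(15, 17/4)
obs 3: x=3 → posterior Gamma(18, 21/4)
obs 4: x=5 → posterior Gamma(23, 25/4)
obs 5: x=4 → posterior Gamma(27, 29/4)
obs 6: x=0 → posterior Gamma(27, 33/4)
obs 7: x=4 → posterior Gamma(31, 37/4)
obs 8: x=1 → posterior Gamma(32, 41/4)
obs 9: x=5 → posterior Gamma(37, 45/4)
obs 10: x=4 → posterior Gamma(41, 49/4)
obs 11: x=2 → posterior Gamma(43, 53/4)
obs 12: x=0 → posterior Gamma(43, 57/4)

2889223664630261984057048127261174297867264012221698506616413775282517826117674880/13340509317144178688070076113471630511479676576153956089835400352764188672534608761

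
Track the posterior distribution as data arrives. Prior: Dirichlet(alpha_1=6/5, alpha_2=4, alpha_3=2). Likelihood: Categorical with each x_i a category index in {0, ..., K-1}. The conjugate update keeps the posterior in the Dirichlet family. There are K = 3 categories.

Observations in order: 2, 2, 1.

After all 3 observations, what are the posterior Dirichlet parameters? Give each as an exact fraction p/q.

alpha_1=6/5, alpha_2=5, alpha_3=4

obs 1: x=2 → posterior Dirichlet(6/5, 4, 3)
obs 2: x=2 → posterior Dirichlet(6/5, 4, 4)
obs 3: x=1 → posterior Dirichlet(6/5, 5, 4)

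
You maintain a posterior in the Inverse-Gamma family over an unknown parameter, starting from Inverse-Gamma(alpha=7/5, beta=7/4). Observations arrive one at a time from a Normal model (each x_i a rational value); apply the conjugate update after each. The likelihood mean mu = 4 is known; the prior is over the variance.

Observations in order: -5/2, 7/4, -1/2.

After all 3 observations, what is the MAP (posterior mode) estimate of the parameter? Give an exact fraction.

obs 1: x=-5/2 → posterior Inverse-Gamma(19/10, 183/8)
obs 2: x=7/4 → posterior Inverse-Gamma(12/5, 813/32)
obs 3: x=-1/2 → posterior Inverse-Gamma(29/10, 1137/32)

1895/208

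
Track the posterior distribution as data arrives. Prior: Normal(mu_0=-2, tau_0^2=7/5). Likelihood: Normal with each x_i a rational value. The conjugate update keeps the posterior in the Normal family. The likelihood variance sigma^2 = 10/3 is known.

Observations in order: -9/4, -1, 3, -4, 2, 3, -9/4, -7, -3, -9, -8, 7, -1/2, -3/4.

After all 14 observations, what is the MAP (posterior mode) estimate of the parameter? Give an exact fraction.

-2311/1376

obs 1: x=-9/4 → posterior Normal(-589/284, 70/71)
obs 2: x=-1 → posterior Normal(-673/368, 35/46)
obs 3: x=3 → posterior Normal(-421/452, 70/113)
obs 4: x=-4 → posterior Normal(-757/536, 35/67)
obs 5: x=2 → posterior Normal(-19/20, 14/31)
obs 6: x=3 → posterior Normal(-337/704, 35/88)
obs 7: x=-9/4 → posterior Normal(-263/394, 70/197)
obs 8: x=-7 → posterior Normal(-557/436, 35/109)
obs 9: x=-3 → posterior Normal(-683/478, 70/239)
obs 10: x=-9 → posterior Normal(-1061/520, 7/26)
obs 11: x=-8 → posterior Normal(-1397/562, 70/281)
obs 12: x=7 → posterior Normal(-1103/604, 35/151)
obs 13: x=-1/2 → posterior Normal(-562/323, 70/323)
obs 14: x=-3/4 → posterior Normal(-2311/1376, 35/172)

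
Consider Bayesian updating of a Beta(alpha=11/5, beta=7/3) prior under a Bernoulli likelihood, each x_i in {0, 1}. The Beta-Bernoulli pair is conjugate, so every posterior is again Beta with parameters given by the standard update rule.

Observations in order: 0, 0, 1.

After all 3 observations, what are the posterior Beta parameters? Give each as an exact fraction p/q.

obs 1: x=0 → posterior Beta(11/5, 10/3)
obs 2: x=0 → posterior Beta(11/5, 13/3)
obs 3: x=1 → posterior Beta(16/5, 13/3)

alpha=16/5, beta=13/3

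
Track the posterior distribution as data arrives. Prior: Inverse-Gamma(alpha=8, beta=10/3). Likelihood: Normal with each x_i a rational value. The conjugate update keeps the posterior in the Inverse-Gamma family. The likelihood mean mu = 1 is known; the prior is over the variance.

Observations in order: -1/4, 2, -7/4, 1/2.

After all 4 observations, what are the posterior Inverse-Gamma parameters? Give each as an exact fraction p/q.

alpha=10, beta=409/48

obs 1: x=-1/4 → posterior Inverse-Gamma(17/2, 395/96)
obs 2: x=2 → posterior Inverse-Gamma(9, 443/96)
obs 3: x=-7/4 → posterior Inverse-Gamma(19/2, 403/48)
obs 4: x=1/2 → posterior Inverse-Gamma(10, 409/48)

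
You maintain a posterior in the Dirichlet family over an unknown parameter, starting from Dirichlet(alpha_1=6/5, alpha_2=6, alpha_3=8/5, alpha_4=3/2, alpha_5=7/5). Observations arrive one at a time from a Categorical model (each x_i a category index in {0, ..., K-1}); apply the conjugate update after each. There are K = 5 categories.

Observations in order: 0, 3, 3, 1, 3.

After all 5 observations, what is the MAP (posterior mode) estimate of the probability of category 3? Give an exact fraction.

35/117

obs 1: x=0 → posterior Dirichlet(11/5, 6, 8/5, 3/2, 7/5)
obs 2: x=3 → posterior Dirichlet(11/5, 6, 8/5, 5/2, 7/5)
obs 3: x=3 → posterior Dirichlet(11/5, 6, 8/5, 7/2, 7/5)
obs 4: x=1 → posterior Dirichlet(11/5, 7, 8/5, 7/2, 7/5)
obs 5: x=3 → posterior Dirichlet(11/5, 7, 8/5, 9/2, 7/5)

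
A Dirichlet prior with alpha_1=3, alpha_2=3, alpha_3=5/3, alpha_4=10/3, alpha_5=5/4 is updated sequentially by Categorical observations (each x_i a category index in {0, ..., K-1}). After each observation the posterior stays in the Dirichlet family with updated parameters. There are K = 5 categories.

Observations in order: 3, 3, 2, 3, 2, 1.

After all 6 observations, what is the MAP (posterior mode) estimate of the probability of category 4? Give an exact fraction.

obs 1: x=3 → posterior Dirichlet(3, 3, 5/3, 13/3, 5/4)
obs 2: x=3 → posterior Dirichlet(3, 3, 5/3, 16/3, 5/4)
obs 3: x=2 → posterior Dirichlet(3, 3, 8/3, 16/3, 5/4)
obs 4: x=3 → posterior Dirichlet(3, 3, 8/3, 19/3, 5/4)
obs 5: x=2 → posterior Dirichlet(3, 3, 11/3, 19/3, 5/4)
obs 6: x=1 → posterior Dirichlet(3, 4, 11/3, 19/3, 5/4)

1/53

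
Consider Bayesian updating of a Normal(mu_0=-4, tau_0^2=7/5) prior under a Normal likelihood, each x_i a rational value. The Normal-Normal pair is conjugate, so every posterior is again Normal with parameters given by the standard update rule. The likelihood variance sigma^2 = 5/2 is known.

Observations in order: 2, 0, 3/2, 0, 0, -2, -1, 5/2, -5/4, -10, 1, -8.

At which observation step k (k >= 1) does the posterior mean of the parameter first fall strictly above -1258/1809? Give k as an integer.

obs 1: x=2 → posterior Normal(-24/13, 35/39)
obs 2: x=0 → posterior Normal(-72/53, 35/53)
obs 3: x=3/2 → posterior Normal(-51/67, 35/67)
obs 4: x=0 → posterior Normal(-17/27, 35/81)
obs 5: x=0 → posterior Normal(-51/95, 7/19)
obs 6: x=-2 → posterior Normal(-79/109, 35/109)
obs 7: x=-1 → posterior Normal(-31/41, 35/123)
obs 8: x=5/2 → posterior Normal(-58/137, 35/137)
obs 9: x=-5/4 → posterior Normal(-1/2, 35/151)
obs 10: x=-10 → posterior Normal(-431/330, 7/33)
obs 11: x=1 → posterior Normal(-403/358, 35/179)
obs 12: x=-8 → posterior Normal(-627/386, 35/193)

k = 4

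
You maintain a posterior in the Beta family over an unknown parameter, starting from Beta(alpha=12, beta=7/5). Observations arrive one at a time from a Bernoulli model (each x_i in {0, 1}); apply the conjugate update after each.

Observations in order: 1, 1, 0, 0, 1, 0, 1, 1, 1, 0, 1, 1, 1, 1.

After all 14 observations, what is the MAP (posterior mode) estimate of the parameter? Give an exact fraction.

105/127

obs 1: x=1 → posterior Beta(13, 7/5)
obs 2: x=1 → posterior Beta(14, 7/5)
obs 3: x=0 → posterior Beta(14, 12/5)
obs 4: x=0 → posterior Beta(14, 17/5)
obs 5: x=1 → posterior Beta(15, 17/5)
obs 6: x=0 → posterior Beta(15, 22/5)
obs 7: x=1 → posterior Beta(16, 22/5)
obs 8: x=1 → posterior Beta(17, 22/5)
obs 9: x=1 → posterior Beta(18, 22/5)
obs 10: x=0 → posterior Beta(18, 27/5)
obs 11: x=1 → posterior Beta(19, 27/5)
obs 12: x=1 → posterior Beta(20, 27/5)
obs 13: x=1 → posterior Beta(21, 27/5)
obs 14: x=1 → posterior Beta(22, 27/5)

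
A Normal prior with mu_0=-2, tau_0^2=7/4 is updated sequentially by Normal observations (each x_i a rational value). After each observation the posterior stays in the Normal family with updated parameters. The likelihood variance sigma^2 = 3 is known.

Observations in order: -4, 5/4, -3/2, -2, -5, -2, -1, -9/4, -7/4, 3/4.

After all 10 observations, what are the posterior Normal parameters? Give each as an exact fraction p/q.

obs 1: x=-4 → posterior Normal(-52/19, 21/19)
obs 2: x=5/4 → posterior Normal(-173/104, 21/26)
obs 3: x=-3/2 → posterior Normal(-215/132, 7/11)
obs 4: x=-2 → posterior Normal(-271/160, 21/40)
obs 5: x=-5 → posterior Normal(-411/188, 21/47)
obs 6: x=-2 → posterior Normal(-467/216, 7/18)
obs 7: x=-1 → posterior Normal(-495/244, 21/61)
obs 8: x=-9/4 → posterior Normal(-279/136, 21/68)
obs 9: x=-7/4 → posterior Normal(-607/300, 7/25)
obs 10: x=3/4 → posterior Normal(-293/164, 21/82)

mu_0=-293/164, tau_0^2=21/82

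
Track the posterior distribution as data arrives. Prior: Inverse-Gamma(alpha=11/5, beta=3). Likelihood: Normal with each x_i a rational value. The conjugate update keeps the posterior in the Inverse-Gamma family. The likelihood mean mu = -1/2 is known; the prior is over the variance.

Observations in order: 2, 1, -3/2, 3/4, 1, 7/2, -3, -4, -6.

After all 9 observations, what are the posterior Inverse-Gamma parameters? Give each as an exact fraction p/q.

alpha=67/10, beta=1345/32

obs 1: x=2 → posterior Inverse-Gamma(27/10, 49/8)
obs 2: x=1 → posterior Inverse-Gamma(16/5, 29/4)
obs 3: x=-3/2 → posterior Inverse-Gamma(37/10, 31/4)
obs 4: x=3/4 → posterior Inverse-Gamma(21/5, 273/32)
obs 5: x=1 → posterior Inverse-Gamma(47/10, 309/32)
obs 6: x=7/2 → posterior Inverse-Gamma(26/5, 565/32)
obs 7: x=-3 → posterior Inverse-Gamma(57/10, 665/32)
obs 8: x=-4 → posterior Inverse-Gamma(31/5, 861/32)
obs 9: x=-6 → posterior Inverse-Gamma(67/10, 1345/32)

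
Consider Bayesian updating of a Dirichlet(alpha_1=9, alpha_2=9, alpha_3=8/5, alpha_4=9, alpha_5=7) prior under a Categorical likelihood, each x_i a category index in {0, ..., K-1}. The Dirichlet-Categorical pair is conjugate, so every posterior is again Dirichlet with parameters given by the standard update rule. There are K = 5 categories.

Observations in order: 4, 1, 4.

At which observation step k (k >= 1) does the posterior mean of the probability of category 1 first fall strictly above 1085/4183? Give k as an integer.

k = 2

obs 1: x=4 → posterior Dirichlet(9, 9, 8/5, 9, 8)
obs 2: x=1 → posterior Dirichlet(9, 10, 8/5, 9, 8)
obs 3: x=4 → posterior Dirichlet(9, 10, 8/5, 9, 9)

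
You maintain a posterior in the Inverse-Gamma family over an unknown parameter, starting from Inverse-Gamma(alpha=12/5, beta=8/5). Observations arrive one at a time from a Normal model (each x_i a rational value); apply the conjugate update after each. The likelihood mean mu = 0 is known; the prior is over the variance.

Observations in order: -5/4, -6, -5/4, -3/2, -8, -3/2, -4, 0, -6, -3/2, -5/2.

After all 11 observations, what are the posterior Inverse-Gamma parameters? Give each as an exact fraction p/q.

alpha=79/10, beta=6853/80

obs 1: x=-5/4 → posterior Inverse-Gamma(29/10, 381/160)
obs 2: x=-6 → posterior Inverse-Gamma(17/5, 3261/160)
obs 3: x=-5/4 → posterior Inverse-Gamma(39/10, 1693/80)
obs 4: x=-3/2 → posterior Inverse-Gamma(22/5, 1783/80)
obs 5: x=-8 → posterior Inverse-Gamma(49/10, 4343/80)
obs 6: x=-3/2 → posterior Inverse-Gamma(27/5, 4433/80)
obs 7: x=-4 → posterior Inverse-Gamma(59/10, 5073/80)
obs 8: x=0 → posterior Inverse-Gamma(32/5, 5073/80)
obs 9: x=-6 → posterior Inverse-Gamma(69/10, 6513/80)
obs 10: x=-3/2 → posterior Inverse-Gamma(37/5, 6603/80)
obs 11: x=-5/2 → posterior Inverse-Gamma(79/10, 6853/80)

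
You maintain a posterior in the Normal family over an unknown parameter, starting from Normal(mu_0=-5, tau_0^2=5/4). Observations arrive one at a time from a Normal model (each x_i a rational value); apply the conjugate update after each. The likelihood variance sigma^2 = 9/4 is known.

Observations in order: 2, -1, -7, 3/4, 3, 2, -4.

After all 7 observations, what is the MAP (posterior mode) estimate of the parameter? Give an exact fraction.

obs 1: x=2 → posterior Normal(-5/2, 45/56)
obs 2: x=-1 → posterior Normal(-40/19, 45/76)
obs 3: x=-7 → posterior Normal(-25/8, 15/32)
obs 4: x=3/4 → posterior Normal(-285/116, 45/116)
obs 5: x=3 → posterior Normal(-225/136, 45/136)
obs 6: x=2 → posterior Normal(-185/156, 15/52)
obs 7: x=-4 → posterior Normal(-265/176, 45/176)

-265/176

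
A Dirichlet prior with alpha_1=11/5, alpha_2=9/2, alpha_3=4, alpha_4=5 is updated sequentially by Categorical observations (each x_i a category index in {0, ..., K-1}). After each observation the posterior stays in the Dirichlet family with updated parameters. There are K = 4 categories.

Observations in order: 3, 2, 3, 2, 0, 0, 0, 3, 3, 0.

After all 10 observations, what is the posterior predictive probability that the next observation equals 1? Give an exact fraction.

45/257

obs 1: x=3 → posterior Dirichlet(11/5, 9/2, 4, 6)
obs 2: x=2 → posterior Dirichlet(11/5, 9/2, 5, 6)
obs 3: x=3 → posterior Dirichlet(11/5, 9/2, 5, 7)
obs 4: x=2 → posterior Dirichlet(11/5, 9/2, 6, 7)
obs 5: x=0 → posterior Dirichlet(16/5, 9/2, 6, 7)
obs 6: x=0 → posterior Dirichlet(21/5, 9/2, 6, 7)
obs 7: x=0 → posterior Dirichlet(26/5, 9/2, 6, 7)
obs 8: x=3 → posterior Dirichlet(26/5, 9/2, 6, 8)
obs 9: x=3 → posterior Dirichlet(26/5, 9/2, 6, 9)
obs 10: x=0 → posterior Dirichlet(31/5, 9/2, 6, 9)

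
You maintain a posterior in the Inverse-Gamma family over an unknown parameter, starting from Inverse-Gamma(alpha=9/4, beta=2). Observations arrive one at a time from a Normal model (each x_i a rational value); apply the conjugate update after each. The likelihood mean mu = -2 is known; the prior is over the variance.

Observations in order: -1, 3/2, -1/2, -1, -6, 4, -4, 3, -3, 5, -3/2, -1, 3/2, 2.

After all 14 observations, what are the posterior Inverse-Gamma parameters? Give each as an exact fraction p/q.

alpha=37/4, beta=181/2

obs 1: x=-1 → posterior Inverse-Gamma(11/4, 5/2)
obs 2: x=3/2 → posterior Inverse-Gamma(13/4, 69/8)
obs 3: x=-1/2 → posterior Inverse-Gamma(15/4, 39/4)
obs 4: x=-1 → posterior Inverse-Gamma(17/4, 41/4)
obs 5: x=-6 → posterior Inverse-Gamma(19/4, 73/4)
obs 6: x=4 → posterior Inverse-Gamma(21/4, 145/4)
obs 7: x=-4 → posterior Inverse-Gamma(23/4, 153/4)
obs 8: x=3 → posterior Inverse-Gamma(25/4, 203/4)
obs 9: x=-3 → posterior Inverse-Gamma(27/4, 205/4)
obs 10: x=5 → posterior Inverse-Gamma(29/4, 303/4)
obs 11: x=-3/2 → posterior Inverse-Gamma(31/4, 607/8)
obs 12: x=-1 → posterior Inverse-Gamma(33/4, 611/8)
obs 13: x=3/2 → posterior Inverse-Gamma(35/4, 165/2)
obs 14: x=2 → posterior Inverse-Gamma(37/4, 181/2)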